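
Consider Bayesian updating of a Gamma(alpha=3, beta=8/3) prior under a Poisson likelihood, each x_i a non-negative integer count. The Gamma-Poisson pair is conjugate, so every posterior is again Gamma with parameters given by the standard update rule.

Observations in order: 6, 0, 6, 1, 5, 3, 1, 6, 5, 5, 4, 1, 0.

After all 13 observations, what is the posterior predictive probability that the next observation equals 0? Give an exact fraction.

obs 1: x=6 → posterior Gamma(9, 11/3)
obs 2: x=0 → posterior Gamma(9, 14/3)
obs 3: x=6 → posterior Gamma(15, 17/3)
obs 4: x=1 → posterior Gamma(16, 20/3)
obs 5: x=5 → posterior Gamma(21, 23/3)
obs 6: x=3 → posterior Gamma(24, 26/3)
obs 7: x=1 → posterior Gamma(25, 29/3)
obs 8: x=6 → posterior Gamma(31, 32/3)
obs 9: x=5 → posterior Gamma(36, 35/3)
obs 10: x=5 → posterior Gamma(41, 38/3)
obs 11: x=4 → posterior Gamma(45, 41/3)
obs 12: x=1 → posterior Gamma(46, 44/3)
obs 13: x=0 → posterior Gamma(46, 47/3)

82509026882222311120566982684134696912730742581791615268985651657159497554529/1421085471520200371742248535156250000000000000000000000000000000000000000000000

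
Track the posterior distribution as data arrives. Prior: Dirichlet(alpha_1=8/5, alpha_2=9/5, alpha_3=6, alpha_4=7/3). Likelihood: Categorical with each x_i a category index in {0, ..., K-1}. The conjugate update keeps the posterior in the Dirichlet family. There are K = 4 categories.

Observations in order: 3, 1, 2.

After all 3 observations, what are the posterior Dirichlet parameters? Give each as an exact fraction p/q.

obs 1: x=3 → posterior Dirichlet(8/5, 9/5, 6, 10/3)
obs 2: x=1 → posterior Dirichlet(8/5, 14/5, 6, 10/3)
obs 3: x=2 → posterior Dirichlet(8/5, 14/5, 7, 10/3)

alpha_1=8/5, alpha_2=14/5, alpha_3=7, alpha_4=10/3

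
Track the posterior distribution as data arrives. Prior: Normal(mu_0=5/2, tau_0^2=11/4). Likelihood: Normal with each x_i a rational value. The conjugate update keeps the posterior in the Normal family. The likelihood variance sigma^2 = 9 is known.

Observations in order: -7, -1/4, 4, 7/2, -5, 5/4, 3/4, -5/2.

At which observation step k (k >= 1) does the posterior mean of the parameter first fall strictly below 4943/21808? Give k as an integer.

obs 1: x=-7 → posterior Normal(13/47, 99/47)
obs 2: x=-1/4 → posterior Normal(41/232, 99/58)
obs 3: x=4 → posterior Normal(217/276, 33/23)
obs 4: x=7/2 → posterior Normal(371/320, 99/80)
obs 5: x=-5 → posterior Normal(151/364, 99/91)
obs 6: x=5/4 → posterior Normal(103/204, 33/34)
obs 7: x=3/4 → posterior Normal(239/452, 99/113)
obs 8: x=-5/2 → posterior Normal(129/496, 99/124)

k = 2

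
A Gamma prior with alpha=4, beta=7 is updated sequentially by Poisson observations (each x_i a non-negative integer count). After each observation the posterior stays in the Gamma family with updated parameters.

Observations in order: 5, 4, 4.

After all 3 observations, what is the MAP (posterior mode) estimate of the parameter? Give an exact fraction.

8/5

obs 1: x=5 → posterior Gamma(9, 8)
obs 2: x=4 → posterior Gamma(13, 9)
obs 3: x=4 → posterior Gamma(17, 10)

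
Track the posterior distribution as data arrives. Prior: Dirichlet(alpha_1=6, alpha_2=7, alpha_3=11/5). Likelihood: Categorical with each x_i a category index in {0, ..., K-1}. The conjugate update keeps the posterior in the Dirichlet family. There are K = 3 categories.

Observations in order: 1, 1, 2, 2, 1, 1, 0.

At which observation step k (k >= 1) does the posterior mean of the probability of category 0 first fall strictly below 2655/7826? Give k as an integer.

obs 1: x=1 → posterior Dirichlet(6, 8, 11/5)
obs 2: x=1 → posterior Dirichlet(6, 9, 11/5)
obs 3: x=2 → posterior Dirichlet(6, 9, 16/5)
obs 4: x=2 → posterior Dirichlet(6, 9, 21/5)
obs 5: x=1 → posterior Dirichlet(6, 10, 21/5)
obs 6: x=1 → posterior Dirichlet(6, 11, 21/5)
obs 7: x=0 → posterior Dirichlet(7, 11, 21/5)

k = 3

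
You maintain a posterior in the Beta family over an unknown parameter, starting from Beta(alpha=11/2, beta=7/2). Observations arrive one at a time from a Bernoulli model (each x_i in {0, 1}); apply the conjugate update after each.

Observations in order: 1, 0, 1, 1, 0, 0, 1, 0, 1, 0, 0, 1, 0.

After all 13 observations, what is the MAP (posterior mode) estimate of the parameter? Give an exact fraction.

21/40

obs 1: x=1 → posterior Beta(13/2, 7/2)
obs 2: x=0 → posterior Beta(13/2, 9/2)
obs 3: x=1 → posterior Beta(15/2, 9/2)
obs 4: x=1 → posterior Beta(17/2, 9/2)
obs 5: x=0 → posterior Beta(17/2, 11/2)
obs 6: x=0 → posterior Beta(17/2, 13/2)
obs 7: x=1 → posterior Beta(19/2, 13/2)
obs 8: x=0 → posterior Beta(19/2, 15/2)
obs 9: x=1 → posterior Beta(21/2, 15/2)
obs 10: x=0 → posterior Beta(21/2, 17/2)
obs 11: x=0 → posterior Beta(21/2, 19/2)
obs 12: x=1 → posterior Beta(23/2, 19/2)
obs 13: x=0 → posterior Beta(23/2, 21/2)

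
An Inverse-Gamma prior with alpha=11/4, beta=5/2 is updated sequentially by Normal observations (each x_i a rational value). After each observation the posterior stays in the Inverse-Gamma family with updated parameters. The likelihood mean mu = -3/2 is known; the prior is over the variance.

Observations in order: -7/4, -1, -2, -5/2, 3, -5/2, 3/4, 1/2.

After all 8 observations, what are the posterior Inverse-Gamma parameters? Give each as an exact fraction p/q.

obs 1: x=-7/4 → posterior Inverse-Gamma(13/4, 81/32)
obs 2: x=-1 → posterior Inverse-Gamma(15/4, 85/32)
obs 3: x=-2 → posterior Inverse-Gamma(17/4, 89/32)
obs 4: x=-5/2 → posterior Inverse-Gamma(19/4, 105/32)
obs 5: x=3 → posterior Inverse-Gamma(21/4, 429/32)
obs 6: x=-5/2 → posterior Inverse-Gamma(23/4, 445/32)
obs 7: x=3/4 → posterior Inverse-Gamma(25/4, 263/16)
obs 8: x=1/2 → posterior Inverse-Gamma(27/4, 295/16)

alpha=27/4, beta=295/16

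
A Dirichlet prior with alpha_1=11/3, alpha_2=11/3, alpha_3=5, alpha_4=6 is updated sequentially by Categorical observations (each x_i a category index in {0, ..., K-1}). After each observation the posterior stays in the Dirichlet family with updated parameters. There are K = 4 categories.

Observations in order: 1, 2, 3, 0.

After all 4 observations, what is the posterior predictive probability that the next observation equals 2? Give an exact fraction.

obs 1: x=1 → posterior Dirichlet(11/3, 14/3, 5, 6)
obs 2: x=2 → posterior Dirichlet(11/3, 14/3, 6, 6)
obs 3: x=3 → posterior Dirichlet(11/3, 14/3, 6, 7)
obs 4: x=0 → posterior Dirichlet(14/3, 14/3, 6, 7)

18/67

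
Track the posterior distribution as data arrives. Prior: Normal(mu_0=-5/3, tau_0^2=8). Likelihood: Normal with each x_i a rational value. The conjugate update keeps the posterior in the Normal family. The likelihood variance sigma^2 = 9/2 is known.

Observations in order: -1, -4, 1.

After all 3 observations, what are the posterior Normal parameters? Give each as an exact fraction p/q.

mu_0=-79/57, tau_0^2=24/19

obs 1: x=-1 → posterior Normal(-31/25, 72/25)
obs 2: x=-4 → posterior Normal(-95/41, 72/41)
obs 3: x=1 → posterior Normal(-79/57, 24/19)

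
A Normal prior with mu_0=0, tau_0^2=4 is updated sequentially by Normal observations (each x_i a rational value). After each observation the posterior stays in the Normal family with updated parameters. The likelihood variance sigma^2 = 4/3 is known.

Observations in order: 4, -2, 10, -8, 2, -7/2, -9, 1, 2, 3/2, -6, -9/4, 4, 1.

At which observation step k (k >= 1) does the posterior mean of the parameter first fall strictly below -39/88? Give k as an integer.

obs 1: x=4 → posterior Normal(3, 1)
obs 2: x=-2 → posterior Normal(6/7, 4/7)
obs 3: x=10 → posterior Normal(18/5, 2/5)
obs 4: x=-8 → posterior Normal(12/13, 4/13)
obs 5: x=2 → posterior Normal(9/8, 1/4)
obs 6: x=-7/2 → posterior Normal(15/38, 4/19)
obs 7: x=-9 → posterior Normal(-39/44, 2/11)
obs 8: x=1 → posterior Normal(-33/50, 4/25)
obs 9: x=2 → posterior Normal(-3/8, 1/7)
obs 10: x=3/2 → posterior Normal(-6/31, 4/31)
obs 11: x=-6 → posterior Normal(-12/17, 2/17)
obs 12: x=-9/4 → posterior Normal(-123/148, 4/37)
obs 13: x=4 → posterior Normal(-15/32, 1/10)
obs 14: x=1 → posterior Normal(-63/172, 4/43)

k = 7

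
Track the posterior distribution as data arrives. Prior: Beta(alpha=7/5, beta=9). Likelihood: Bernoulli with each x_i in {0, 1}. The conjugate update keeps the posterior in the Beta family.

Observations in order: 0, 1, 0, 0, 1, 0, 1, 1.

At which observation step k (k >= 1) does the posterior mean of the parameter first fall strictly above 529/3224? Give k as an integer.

k = 2

obs 1: x=0 → posterior Beta(7/5, 10)
obs 2: x=1 → posterior Beta(12/5, 10)
obs 3: x=0 → posterior Beta(12/5, 11)
obs 4: x=0 → posterior Beta(12/5, 12)
obs 5: x=1 → posterior Beta(17/5, 12)
obs 6: x=0 → posterior Beta(17/5, 13)
obs 7: x=1 → posterior Beta(22/5, 13)
obs 8: x=1 → posterior Beta(27/5, 13)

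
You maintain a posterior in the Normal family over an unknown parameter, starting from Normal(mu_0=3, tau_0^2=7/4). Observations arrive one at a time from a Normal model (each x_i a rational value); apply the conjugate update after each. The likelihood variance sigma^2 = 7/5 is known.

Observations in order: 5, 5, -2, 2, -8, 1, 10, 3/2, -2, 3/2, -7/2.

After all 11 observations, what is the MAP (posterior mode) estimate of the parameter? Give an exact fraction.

obs 1: x=5 → posterior Normal(37/9, 7/9)
obs 2: x=5 → posterior Normal(31/7, 1/2)
obs 3: x=-2 → posterior Normal(52/19, 7/19)
obs 4: x=2 → posterior Normal(31/12, 7/24)
obs 5: x=-8 → posterior Normal(22/29, 7/29)
obs 6: x=1 → posterior Normal(27/34, 7/34)
obs 7: x=10 → posterior Normal(77/39, 7/39)
obs 8: x=3/2 → posterior Normal(169/88, 7/44)
obs 9: x=-2 → posterior Normal(149/98, 1/7)
obs 10: x=3/2 → posterior Normal(41/27, 7/54)
obs 11: x=-7/2 → posterior Normal(129/118, 7/59)

129/118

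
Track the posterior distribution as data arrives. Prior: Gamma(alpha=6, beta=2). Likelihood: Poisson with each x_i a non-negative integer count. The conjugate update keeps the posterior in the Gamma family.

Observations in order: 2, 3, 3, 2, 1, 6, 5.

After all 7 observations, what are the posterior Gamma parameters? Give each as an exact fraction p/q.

alpha=28, beta=9

obs 1: x=2 → posterior Gamma(8, 3)
obs 2: x=3 → posterior Gamma(11, 4)
obs 3: x=3 → posterior Gamma(14, 5)
obs 4: x=2 → posterior Gamma(16, 6)
obs 5: x=1 → posterior Gamma(17, 7)
obs 6: x=6 → posterior Gamma(23, 8)
obs 7: x=5 → posterior Gamma(28, 9)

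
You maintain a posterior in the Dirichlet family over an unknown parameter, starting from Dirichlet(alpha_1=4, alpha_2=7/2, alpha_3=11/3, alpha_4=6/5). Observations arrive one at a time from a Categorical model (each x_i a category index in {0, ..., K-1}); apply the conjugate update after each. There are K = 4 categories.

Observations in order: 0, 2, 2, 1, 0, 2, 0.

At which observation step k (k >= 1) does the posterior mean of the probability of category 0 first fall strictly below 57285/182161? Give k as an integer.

k = 4

obs 1: x=0 → posterior Dirichlet(5, 7/2, 11/3, 6/5)
obs 2: x=2 → posterior Dirichlet(5, 7/2, 14/3, 6/5)
obs 3: x=2 → posterior Dirichlet(5, 7/2, 17/3, 6/5)
obs 4: x=1 → posterior Dirichlet(5, 9/2, 17/3, 6/5)
obs 5: x=0 → posterior Dirichlet(6, 9/2, 17/3, 6/5)
obs 6: x=2 → posterior Dirichlet(6, 9/2, 20/3, 6/5)
obs 7: x=0 → posterior Dirichlet(7, 9/2, 20/3, 6/5)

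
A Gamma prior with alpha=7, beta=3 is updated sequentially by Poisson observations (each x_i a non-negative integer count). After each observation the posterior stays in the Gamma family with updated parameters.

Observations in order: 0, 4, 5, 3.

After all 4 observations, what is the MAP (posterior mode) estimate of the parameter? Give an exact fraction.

18/7

obs 1: x=0 → posterior Gamma(7, 4)
obs 2: x=4 → posterior Gamma(11, 5)
obs 3: x=5 → posterior Gamma(16, 6)
obs 4: x=3 → posterior Gamma(19, 7)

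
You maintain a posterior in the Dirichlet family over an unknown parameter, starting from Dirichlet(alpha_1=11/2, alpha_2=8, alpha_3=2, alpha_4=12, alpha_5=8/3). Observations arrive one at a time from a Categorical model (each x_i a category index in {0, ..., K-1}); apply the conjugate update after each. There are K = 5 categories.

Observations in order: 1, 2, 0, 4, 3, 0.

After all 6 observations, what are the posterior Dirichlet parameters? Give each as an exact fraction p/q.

obs 1: x=1 → posterior Dirichlet(11/2, 9, 2, 12, 8/3)
obs 2: x=2 → posterior Dirichlet(11/2, 9, 3, 12, 8/3)
obs 3: x=0 → posterior Dirichlet(13/2, 9, 3, 12, 8/3)
obs 4: x=4 → posterior Dirichlet(13/2, 9, 3, 12, 11/3)
obs 5: x=3 → posterior Dirichlet(13/2, 9, 3, 13, 11/3)
obs 6: x=0 → posterior Dirichlet(15/2, 9, 3, 13, 11/3)

alpha_1=15/2, alpha_2=9, alpha_3=3, alpha_4=13, alpha_5=11/3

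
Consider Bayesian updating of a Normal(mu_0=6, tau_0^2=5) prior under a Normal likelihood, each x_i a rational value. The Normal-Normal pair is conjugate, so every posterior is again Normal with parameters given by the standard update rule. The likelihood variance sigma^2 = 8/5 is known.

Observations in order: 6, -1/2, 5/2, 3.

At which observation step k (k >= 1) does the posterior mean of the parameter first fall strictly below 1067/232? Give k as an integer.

obs 1: x=6 → posterior Normal(6, 40/33)
obs 2: x=-1/2 → posterior Normal(371/116, 20/29)
obs 3: x=5/2 → posterior Normal(248/83, 40/83)
obs 4: x=3 → posterior Normal(323/108, 10/27)

k = 2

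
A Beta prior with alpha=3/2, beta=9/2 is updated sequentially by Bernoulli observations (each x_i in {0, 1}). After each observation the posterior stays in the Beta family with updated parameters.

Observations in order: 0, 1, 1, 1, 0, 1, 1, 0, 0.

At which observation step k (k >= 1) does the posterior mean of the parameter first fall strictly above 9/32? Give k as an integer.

obs 1: x=0 → posterior Beta(3/2, 11/2)
obs 2: x=1 → posterior Beta(5/2, 11/2)
obs 3: x=1 → posterior Beta(7/2, 11/2)
obs 4: x=1 → posterior Beta(9/2, 11/2)
obs 5: x=0 → posterior Beta(9/2, 13/2)
obs 6: x=1 → posterior Beta(11/2, 13/2)
obs 7: x=1 → posterior Beta(13/2, 13/2)
obs 8: x=0 → posterior Beta(13/2, 15/2)
obs 9: x=0 → posterior Beta(13/2, 17/2)

k = 2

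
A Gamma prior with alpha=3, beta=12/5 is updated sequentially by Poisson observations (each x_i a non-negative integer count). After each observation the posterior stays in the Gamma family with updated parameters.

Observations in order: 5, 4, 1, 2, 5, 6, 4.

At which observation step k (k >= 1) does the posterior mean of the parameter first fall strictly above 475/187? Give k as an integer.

obs 1: x=5 → posterior Gamma(8, 17/5)
obs 2: x=4 → posterior Gamma(12, 22/5)
obs 3: x=1 → posterior Gamma(13, 27/5)
obs 4: x=2 → posterior Gamma(15, 32/5)
obs 5: x=5 → posterior Gamma(20, 37/5)
obs 6: x=6 → posterior Gamma(26, 42/5)
obs 7: x=4 → posterior Gamma(30, 47/5)

k = 2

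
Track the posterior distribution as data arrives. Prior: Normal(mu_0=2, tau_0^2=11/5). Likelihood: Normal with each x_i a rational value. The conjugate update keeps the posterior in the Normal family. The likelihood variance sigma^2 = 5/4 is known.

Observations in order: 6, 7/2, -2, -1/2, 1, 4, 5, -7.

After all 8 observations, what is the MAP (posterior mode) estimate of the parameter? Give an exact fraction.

obs 1: x=6 → posterior Normal(314/69, 55/69)
obs 2: x=7/2 → posterior Normal(468/113, 55/113)
obs 3: x=-2 → posterior Normal(380/157, 55/157)
obs 4: x=-1/2 → posterior Normal(358/201, 55/201)
obs 5: x=1 → posterior Normal(402/245, 11/49)
obs 6: x=4 → posterior Normal(2, 55/289)
obs 7: x=5 → posterior Normal(266/111, 55/333)
obs 8: x=-7 → posterior Normal(490/377, 55/377)

490/377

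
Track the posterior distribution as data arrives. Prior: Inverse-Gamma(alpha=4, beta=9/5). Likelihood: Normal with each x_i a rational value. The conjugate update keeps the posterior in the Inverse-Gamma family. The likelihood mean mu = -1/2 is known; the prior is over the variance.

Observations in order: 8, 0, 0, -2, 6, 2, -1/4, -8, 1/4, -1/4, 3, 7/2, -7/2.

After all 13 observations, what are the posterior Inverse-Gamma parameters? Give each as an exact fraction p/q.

obs 1: x=8 → posterior Inverse-Gamma(9/2, 1517/40)
obs 2: x=0 → posterior Inverse-Gamma(5, 761/20)
obs 3: x=0 → posterior Inverse-Gamma(11/2, 1527/40)
obs 4: x=-2 → posterior Inverse-Gamma(6, 393/10)
obs 5: x=6 → posterior Inverse-Gamma(13/2, 2417/40)
obs 6: x=2 → posterior Inverse-Gamma(7, 1271/20)
obs 7: x=-1/4 → posterior Inverse-Gamma(15/2, 10173/160)
obs 8: x=-8 → posterior Inverse-Gamma(8, 14673/160)
obs 9: x=1/4 → posterior Inverse-Gamma(17/2, 7359/80)
obs 10: x=-1/4 → posterior Inverse-Gamma(9, 14723/160)
obs 11: x=3 → posterior Inverse-Gamma(19/2, 15703/160)
obs 12: x=7/2 → posterior Inverse-Gamma(10, 16983/160)
obs 13: x=-7/2 → posterior Inverse-Gamma(21/2, 17703/160)

alpha=21/2, beta=17703/160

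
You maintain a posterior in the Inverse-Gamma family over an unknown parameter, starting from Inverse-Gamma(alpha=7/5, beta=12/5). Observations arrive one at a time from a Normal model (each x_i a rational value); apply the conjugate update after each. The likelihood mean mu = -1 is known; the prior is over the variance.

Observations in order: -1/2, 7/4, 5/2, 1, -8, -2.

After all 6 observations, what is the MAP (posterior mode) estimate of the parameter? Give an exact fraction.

701/96

obs 1: x=-1/2 → posterior Inverse-Gamma(19/10, 101/40)
obs 2: x=7/4 → posterior Inverse-Gamma(12/5, 1009/160)
obs 3: x=5/2 → posterior Inverse-Gamma(29/10, 1989/160)
obs 4: x=1 → posterior Inverse-Gamma(17/5, 2309/160)
obs 5: x=-8 → posterior Inverse-Gamma(39/10, 6229/160)
obs 6: x=-2 → posterior Inverse-Gamma(22/5, 6309/160)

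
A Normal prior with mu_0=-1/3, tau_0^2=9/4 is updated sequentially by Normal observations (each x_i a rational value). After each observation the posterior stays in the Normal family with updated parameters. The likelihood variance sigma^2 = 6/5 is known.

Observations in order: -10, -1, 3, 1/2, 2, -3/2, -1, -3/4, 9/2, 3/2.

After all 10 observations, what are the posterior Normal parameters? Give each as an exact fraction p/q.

obs 1: x=-10 → posterior Normal(-458/69, 18/23)
obs 2: x=-1 → posterior Normal(-503/114, 9/19)
obs 3: x=3 → posterior Normal(-368/159, 18/53)
obs 4: x=1/2 → posterior Normal(-691/408, 9/34)
obs 5: x=2 → posterior Normal(-511/498, 18/83)
obs 6: x=-3/2 → posterior Normal(-323/294, 9/49)
obs 7: x=-1 → posterior Normal(-368/339, 18/113)
obs 8: x=-3/4 → posterior Normal(-1607/1536, 9/64)
obs 9: x=9/2 → posterior Normal(-797/1716, 18/143)
obs 10: x=3/2 → posterior Normal(-527/1896, 9/79)

mu_0=-527/1896, tau_0^2=9/79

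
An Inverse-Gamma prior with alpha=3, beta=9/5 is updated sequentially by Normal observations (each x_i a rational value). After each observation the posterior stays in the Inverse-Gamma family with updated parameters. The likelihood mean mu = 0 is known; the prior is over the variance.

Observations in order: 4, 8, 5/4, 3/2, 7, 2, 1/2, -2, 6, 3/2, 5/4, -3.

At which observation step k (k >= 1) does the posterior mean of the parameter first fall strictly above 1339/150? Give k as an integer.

obs 1: x=4 → posterior Inverse-Gamma(7/2, 49/5)
obs 2: x=8 → posterior Inverse-Gamma(4, 209/5)
obs 3: x=5/4 → posterior Inverse-Gamma(9/2, 6813/160)
obs 4: x=3/2 → posterior Inverse-Gamma(5, 6993/160)
obs 5: x=7 → posterior Inverse-Gamma(11/2, 10913/160)
obs 6: x=2 → posterior Inverse-Gamma(6, 11233/160)
obs 7: x=1/2 → posterior Inverse-Gamma(13/2, 11253/160)
obs 8: x=-2 → posterior Inverse-Gamma(7, 11573/160)
obs 9: x=6 → posterior Inverse-Gamma(15/2, 14453/160)
obs 10: x=3/2 → posterior Inverse-Gamma(8, 14633/160)
obs 11: x=5/4 → posterior Inverse-Gamma(17/2, 7379/80)
obs 12: x=-3 → posterior Inverse-Gamma(9, 7739/80)

k = 2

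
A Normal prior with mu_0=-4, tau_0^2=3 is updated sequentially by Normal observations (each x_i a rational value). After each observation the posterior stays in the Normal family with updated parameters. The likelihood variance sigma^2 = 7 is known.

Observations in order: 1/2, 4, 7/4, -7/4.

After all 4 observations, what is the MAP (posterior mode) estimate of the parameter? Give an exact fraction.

obs 1: x=1/2 → posterior Normal(-53/20, 21/10)
obs 2: x=4 → posterior Normal(-29/26, 21/13)
obs 3: x=7/4 → posterior Normal(-37/64, 21/16)
obs 4: x=-7/4 → posterior Normal(-29/38, 21/19)

-29/38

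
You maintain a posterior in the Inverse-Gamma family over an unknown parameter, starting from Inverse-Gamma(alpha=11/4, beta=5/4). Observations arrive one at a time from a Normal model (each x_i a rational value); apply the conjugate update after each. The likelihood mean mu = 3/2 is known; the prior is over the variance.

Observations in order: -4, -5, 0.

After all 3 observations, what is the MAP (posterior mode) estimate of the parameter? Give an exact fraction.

obs 1: x=-4 → posterior Inverse-Gamma(13/4, 131/8)
obs 2: x=-5 → posterior Inverse-Gamma(15/4, 75/2)
obs 3: x=0 → posterior Inverse-Gamma(17/4, 309/8)

103/14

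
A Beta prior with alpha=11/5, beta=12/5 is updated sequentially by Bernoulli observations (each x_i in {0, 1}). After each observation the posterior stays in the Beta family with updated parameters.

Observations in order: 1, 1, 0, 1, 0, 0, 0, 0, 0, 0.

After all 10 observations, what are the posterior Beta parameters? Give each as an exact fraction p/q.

alpha=26/5, beta=47/5

obs 1: x=1 → posterior Beta(16/5, 12/5)
obs 2: x=1 → posterior Beta(21/5, 12/5)
obs 3: x=0 → posterior Beta(21/5, 17/5)
obs 4: x=1 → posterior Beta(26/5, 17/5)
obs 5: x=0 → posterior Beta(26/5, 22/5)
obs 6: x=0 → posterior Beta(26/5, 27/5)
obs 7: x=0 → posterior Beta(26/5, 32/5)
obs 8: x=0 → posterior Beta(26/5, 37/5)
obs 9: x=0 → posterior Beta(26/5, 42/5)
obs 10: x=0 → posterior Beta(26/5, 47/5)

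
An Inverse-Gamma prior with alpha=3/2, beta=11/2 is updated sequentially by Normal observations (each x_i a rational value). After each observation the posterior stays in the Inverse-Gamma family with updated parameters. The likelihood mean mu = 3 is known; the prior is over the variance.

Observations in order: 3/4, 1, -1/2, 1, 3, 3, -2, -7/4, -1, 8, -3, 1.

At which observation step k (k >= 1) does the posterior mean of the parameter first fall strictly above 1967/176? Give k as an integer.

obs 1: x=3/4 → posterior Inverse-Gamma(2, 257/32)
obs 2: x=1 → posterior Inverse-Gamma(5/2, 321/32)
obs 3: x=-1/2 → posterior Inverse-Gamma(3, 517/32)
obs 4: x=1 → posterior Inverse-Gamma(7/2, 581/32)
obs 5: x=3 → posterior Inverse-Gamma(4, 581/32)
obs 6: x=3 → posterior Inverse-Gamma(9/2, 581/32)
obs 7: x=-2 → posterior Inverse-Gamma(5, 981/32)
obs 8: x=-7/4 → posterior Inverse-Gamma(11/2, 671/16)
obs 9: x=-1 → posterior Inverse-Gamma(6, 799/16)
obs 10: x=8 → posterior Inverse-Gamma(13/2, 999/16)
obs 11: x=-3 → posterior Inverse-Gamma(7, 1287/16)
obs 12: x=1 → posterior Inverse-Gamma(15/2, 1319/16)

k = 10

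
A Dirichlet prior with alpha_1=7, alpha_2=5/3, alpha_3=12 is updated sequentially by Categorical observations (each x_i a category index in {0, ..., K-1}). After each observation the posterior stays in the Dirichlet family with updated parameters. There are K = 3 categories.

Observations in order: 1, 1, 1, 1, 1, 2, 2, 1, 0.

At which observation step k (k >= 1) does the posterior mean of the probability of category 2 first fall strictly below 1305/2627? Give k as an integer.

obs 1: x=1 → posterior Dirichlet(7, 8/3, 12)
obs 2: x=1 → posterior Dirichlet(7, 11/3, 12)
obs 3: x=1 → posterior Dirichlet(7, 14/3, 12)
obs 4: x=1 → posterior Dirichlet(7, 17/3, 12)
obs 5: x=1 → posterior Dirichlet(7, 20/3, 12)
obs 6: x=2 → posterior Dirichlet(7, 20/3, 13)
obs 7: x=2 → posterior Dirichlet(7, 20/3, 14)
obs 8: x=1 → posterior Dirichlet(7, 23/3, 14)
obs 9: x=0 → posterior Dirichlet(8, 23/3, 14)

k = 4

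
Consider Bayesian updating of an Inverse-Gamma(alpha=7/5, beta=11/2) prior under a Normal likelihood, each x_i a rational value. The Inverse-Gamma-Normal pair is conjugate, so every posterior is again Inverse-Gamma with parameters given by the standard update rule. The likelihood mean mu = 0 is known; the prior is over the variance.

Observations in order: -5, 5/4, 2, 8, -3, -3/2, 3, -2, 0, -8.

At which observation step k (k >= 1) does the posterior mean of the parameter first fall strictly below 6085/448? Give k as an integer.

k = 2

obs 1: x=-5 → posterior Inverse-Gamma(19/10, 18)
obs 2: x=5/4 → posterior Inverse-Gamma(12/5, 601/32)
obs 3: x=2 → posterior Inverse-Gamma(29/10, 665/32)
obs 4: x=8 → posterior Inverse-Gamma(17/5, 1689/32)
obs 5: x=-3 → posterior Inverse-Gamma(39/10, 1833/32)
obs 6: x=-3/2 → posterior Inverse-Gamma(22/5, 1869/32)
obs 7: x=3 → posterior Inverse-Gamma(49/10, 2013/32)
obs 8: x=-2 → posterior Inverse-Gamma(27/5, 2077/32)
obs 9: x=0 → posterior Inverse-Gamma(59/10, 2077/32)
obs 10: x=-8 → posterior Inverse-Gamma(32/5, 3101/32)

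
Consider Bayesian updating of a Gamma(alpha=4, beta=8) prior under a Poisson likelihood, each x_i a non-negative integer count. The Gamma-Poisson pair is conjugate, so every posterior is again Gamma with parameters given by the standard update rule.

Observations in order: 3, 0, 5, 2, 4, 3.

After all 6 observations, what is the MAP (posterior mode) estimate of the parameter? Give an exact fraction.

obs 1: x=3 → posterior Gamma(7, 9)
obs 2: x=0 → posterior Gamma(7, 10)
obs 3: x=5 → posterior Gamma(12, 11)
obs 4: x=2 → posterior Gamma(14, 12)
obs 5: x=4 → posterior Gamma(18, 13)
obs 6: x=3 → posterior Gamma(21, 14)

10/7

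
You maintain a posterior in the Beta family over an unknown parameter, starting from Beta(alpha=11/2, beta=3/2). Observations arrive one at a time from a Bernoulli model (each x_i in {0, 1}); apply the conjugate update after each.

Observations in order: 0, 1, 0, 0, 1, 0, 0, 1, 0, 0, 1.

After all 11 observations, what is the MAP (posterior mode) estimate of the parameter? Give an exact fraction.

17/32

obs 1: x=0 → posterior Beta(11/2, 5/2)
obs 2: x=1 → posterior Beta(13/2, 5/2)
obs 3: x=0 → posterior Beta(13/2, 7/2)
obs 4: x=0 → posterior Beta(13/2, 9/2)
obs 5: x=1 → posterior Beta(15/2, 9/2)
obs 6: x=0 → posterior Beta(15/2, 11/2)
obs 7: x=0 → posterior Beta(15/2, 13/2)
obs 8: x=1 → posterior Beta(17/2, 13/2)
obs 9: x=0 → posterior Beta(17/2, 15/2)
obs 10: x=0 → posterior Beta(17/2, 17/2)
obs 11: x=1 → posterior Beta(19/2, 17/2)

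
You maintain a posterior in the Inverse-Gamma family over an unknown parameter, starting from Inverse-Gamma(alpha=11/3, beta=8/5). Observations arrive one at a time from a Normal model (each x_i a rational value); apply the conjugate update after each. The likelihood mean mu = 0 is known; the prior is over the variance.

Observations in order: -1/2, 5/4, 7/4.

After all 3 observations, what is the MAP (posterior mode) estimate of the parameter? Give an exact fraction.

obs 1: x=-1/2 → posterior Inverse-Gamma(25/6, 69/40)
obs 2: x=5/4 → posterior Inverse-Gamma(14/3, 401/160)
obs 3: x=7/4 → posterior Inverse-Gamma(31/6, 323/80)

969/1480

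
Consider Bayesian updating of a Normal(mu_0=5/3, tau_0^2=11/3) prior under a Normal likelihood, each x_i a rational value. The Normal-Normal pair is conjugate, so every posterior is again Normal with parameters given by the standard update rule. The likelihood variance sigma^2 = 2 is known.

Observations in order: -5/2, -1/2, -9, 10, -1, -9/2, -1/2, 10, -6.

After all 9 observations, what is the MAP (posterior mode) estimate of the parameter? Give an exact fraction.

obs 1: x=-5/2 → posterior Normal(-35/34, 22/17)
obs 2: x=-1/2 → posterior Normal(-23/28, 11/14)
obs 3: x=-9 → posterior Normal(-122/39, 22/39)
obs 4: x=10 → posterior Normal(-6/25, 11/25)
obs 5: x=-1 → posterior Normal(-23/61, 22/61)
obs 6: x=-9/2 → posterior Normal(-145/144, 11/36)
obs 7: x=-1/2 → posterior Normal(-78/83, 22/83)
obs 8: x=10 → posterior Normal(16/47, 11/47)
obs 9: x=-6 → posterior Normal(-34/105, 22/105)

-34/105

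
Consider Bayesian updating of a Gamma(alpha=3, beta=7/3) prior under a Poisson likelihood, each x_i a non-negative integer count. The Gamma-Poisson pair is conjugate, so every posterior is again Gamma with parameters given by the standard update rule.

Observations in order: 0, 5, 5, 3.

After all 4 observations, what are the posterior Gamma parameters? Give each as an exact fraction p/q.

alpha=16, beta=19/3

obs 1: x=0 → posterior Gamma(3, 10/3)
obs 2: x=5 → posterior Gamma(8, 13/3)
obs 3: x=5 → posterior Gamma(13, 16/3)
obs 4: x=3 → posterior Gamma(16, 19/3)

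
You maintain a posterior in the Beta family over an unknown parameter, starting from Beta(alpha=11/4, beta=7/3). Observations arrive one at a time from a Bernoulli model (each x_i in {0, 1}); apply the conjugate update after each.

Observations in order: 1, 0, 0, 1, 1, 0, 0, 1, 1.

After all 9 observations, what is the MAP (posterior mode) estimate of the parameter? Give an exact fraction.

obs 1: x=1 → posterior Beta(15/4, 7/3)
obs 2: x=0 → posterior Beta(15/4, 10/3)
obs 3: x=0 → posterior Beta(15/4, 13/3)
obs 4: x=1 → posterior Beta(19/4, 13/3)
obs 5: x=1 → posterior Beta(23/4, 13/3)
obs 6: x=0 → posterior Beta(23/4, 16/3)
obs 7: x=0 → posterior Beta(23/4, 19/3)
obs 8: x=1 → posterior Beta(27/4, 19/3)
obs 9: x=1 → posterior Beta(31/4, 19/3)

81/145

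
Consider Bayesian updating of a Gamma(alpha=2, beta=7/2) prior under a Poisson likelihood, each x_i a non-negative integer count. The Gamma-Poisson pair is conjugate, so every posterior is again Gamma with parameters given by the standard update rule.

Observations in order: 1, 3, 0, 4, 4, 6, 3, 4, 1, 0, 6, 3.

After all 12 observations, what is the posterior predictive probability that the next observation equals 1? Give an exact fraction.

obs 1: x=1 → posterior Gamma(3, 9/2)
obs 2: x=3 → posterior Gamma(6, 11/2)
obs 3: x=0 → posterior Gamma(6, 13/2)
obs 4: x=4 → posterior Gamma(10, 15/2)
obs 5: x=4 → posterior Gamma(14, 17/2)
obs 6: x=6 → posterior Gamma(20, 19/2)
obs 7: x=3 → posterior Gamma(23, 21/2)
obs 8: x=4 → posterior Gamma(27, 23/2)
obs 9: x=1 → posterior Gamma(28, 25/2)
obs 10: x=0 → posterior Gamma(28, 27/2)
obs 11: x=6 → posterior Gamma(34, 29/2)
obs 12: x=3 → posterior Gamma(37, 31/2)

1121022660575866685806889690720967754186221591805315597814/5052772159080282314587314300592860921494427631109444796609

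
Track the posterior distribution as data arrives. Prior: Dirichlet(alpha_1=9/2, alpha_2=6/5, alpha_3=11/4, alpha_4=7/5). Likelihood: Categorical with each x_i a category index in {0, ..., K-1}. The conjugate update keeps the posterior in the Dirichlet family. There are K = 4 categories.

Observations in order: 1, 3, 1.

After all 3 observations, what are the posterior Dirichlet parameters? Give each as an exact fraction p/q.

alpha_1=9/2, alpha_2=16/5, alpha_3=11/4, alpha_4=12/5

obs 1: x=1 → posterior Dirichlet(9/2, 11/5, 11/4, 7/5)
obs 2: x=3 → posterior Dirichlet(9/2, 11/5, 11/4, 12/5)
obs 3: x=1 → posterior Dirichlet(9/2, 16/5, 11/4, 12/5)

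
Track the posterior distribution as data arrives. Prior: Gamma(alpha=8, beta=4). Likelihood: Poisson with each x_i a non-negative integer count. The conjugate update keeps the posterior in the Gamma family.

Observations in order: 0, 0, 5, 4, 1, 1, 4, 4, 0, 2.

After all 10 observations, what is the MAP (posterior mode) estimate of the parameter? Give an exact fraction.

obs 1: x=0 → posterior Gamma(8, 5)
obs 2: x=0 → posterior Gamma(8, 6)
obs 3: x=5 → posterior Gamma(13, 7)
obs 4: x=4 → posterior Gamma(17, 8)
obs 5: x=1 → posterior Gamma(18, 9)
obs 6: x=1 → posterior Gamma(19, 10)
obs 7: x=4 → posterior Gamma(23, 11)
obs 8: x=4 → posterior Gamma(27, 12)
obs 9: x=0 → posterior Gamma(27, 13)
obs 10: x=2 → posterior Gamma(29, 14)

2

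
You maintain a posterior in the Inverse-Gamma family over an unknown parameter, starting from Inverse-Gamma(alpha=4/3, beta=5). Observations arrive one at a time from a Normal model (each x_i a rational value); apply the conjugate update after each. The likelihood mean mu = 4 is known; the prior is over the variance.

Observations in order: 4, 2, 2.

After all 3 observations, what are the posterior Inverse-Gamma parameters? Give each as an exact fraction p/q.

obs 1: x=4 → posterior Inverse-Gamma(11/6, 5)
obs 2: x=2 → posterior Inverse-Gamma(7/3, 7)
obs 3: x=2 → posterior Inverse-Gamma(17/6, 9)

alpha=17/6, beta=9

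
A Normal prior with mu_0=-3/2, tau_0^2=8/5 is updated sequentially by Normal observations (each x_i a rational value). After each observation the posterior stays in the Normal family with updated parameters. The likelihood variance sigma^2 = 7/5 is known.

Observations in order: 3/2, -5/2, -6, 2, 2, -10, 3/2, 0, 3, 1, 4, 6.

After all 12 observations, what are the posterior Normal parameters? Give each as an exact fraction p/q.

mu_0=19/206, tau_0^2=56/515

obs 1: x=3/2 → posterior Normal(1/10, 56/75)
obs 2: x=-5/2 → posterior Normal(-37/46, 56/115)
obs 3: x=-6 → posterior Normal(-133/62, 56/155)
obs 4: x=2 → posterior Normal(-101/78, 56/195)
obs 5: x=2 → posterior Normal(-69/94, 56/235)
obs 6: x=-10 → posterior Normal(-229/110, 56/275)
obs 7: x=3/2 → posterior Normal(-205/126, 8/45)
obs 8: x=0 → posterior Normal(-205/142, 56/355)
obs 9: x=3 → posterior Normal(-157/158, 56/395)
obs 10: x=1 → posterior Normal(-47/58, 56/435)
obs 11: x=4 → posterior Normal(-77/190, 56/475)
obs 12: x=6 → posterior Normal(19/206, 56/515)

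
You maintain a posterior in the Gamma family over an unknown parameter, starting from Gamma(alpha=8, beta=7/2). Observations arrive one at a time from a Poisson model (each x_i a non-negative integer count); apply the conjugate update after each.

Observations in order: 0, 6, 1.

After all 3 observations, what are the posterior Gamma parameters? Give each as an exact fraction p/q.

alpha=15, beta=13/2

obs 1: x=0 → posterior Gamma(8, 9/2)
obs 2: x=6 → posterior Gamma(14, 11/2)
obs 3: x=1 → posterior Gamma(15, 13/2)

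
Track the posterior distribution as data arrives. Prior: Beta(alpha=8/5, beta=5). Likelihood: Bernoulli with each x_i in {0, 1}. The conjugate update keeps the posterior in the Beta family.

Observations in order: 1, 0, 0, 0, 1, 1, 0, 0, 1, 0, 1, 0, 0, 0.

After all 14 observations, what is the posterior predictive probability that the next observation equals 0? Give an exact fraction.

70/103

obs 1: x=1 → posterior Beta(13/5, 5)
obs 2: x=0 → posterior Beta(13/5, 6)
obs 3: x=0 → posterior Beta(13/5, 7)
obs 4: x=0 → posterior Beta(13/5, 8)
obs 5: x=1 → posterior Beta(18/5, 8)
obs 6: x=1 → posterior Beta(23/5, 8)
obs 7: x=0 → posterior Beta(23/5, 9)
obs 8: x=0 → posterior Beta(23/5, 10)
obs 9: x=1 → posterior Beta(28/5, 10)
obs 10: x=0 → posterior Beta(28/5, 11)
obs 11: x=1 → posterior Beta(33/5, 11)
obs 12: x=0 → posterior Beta(33/5, 12)
obs 13: x=0 → posterior Beta(33/5, 13)
obs 14: x=0 → posterior Beta(33/5, 14)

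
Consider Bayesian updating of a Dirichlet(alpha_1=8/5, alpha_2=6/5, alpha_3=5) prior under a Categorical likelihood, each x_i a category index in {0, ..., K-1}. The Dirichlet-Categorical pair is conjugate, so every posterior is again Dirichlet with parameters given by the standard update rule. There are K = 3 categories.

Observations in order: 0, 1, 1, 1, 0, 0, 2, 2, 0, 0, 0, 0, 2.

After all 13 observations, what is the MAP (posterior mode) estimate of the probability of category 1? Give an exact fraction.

obs 1: x=0 → posterior Dirichlet(13/5, 6/5, 5)
obs 2: x=1 → posterior Dirichlet(13/5, 11/5, 5)
obs 3: x=1 → posterior Dirichlet(13/5, 16/5, 5)
obs 4: x=1 → posterior Dirichlet(13/5, 21/5, 5)
obs 5: x=0 → posterior Dirichlet(18/5, 21/5, 5)
obs 6: x=0 → posterior Dirichlet(23/5, 21/5, 5)
obs 7: x=2 → posterior Dirichlet(23/5, 21/5, 6)
obs 8: x=2 → posterior Dirichlet(23/5, 21/5, 7)
obs 9: x=0 → posterior Dirichlet(28/5, 21/5, 7)
obs 10: x=0 → posterior Dirichlet(33/5, 21/5, 7)
obs 11: x=0 → posterior Dirichlet(38/5, 21/5, 7)
obs 12: x=0 → posterior Dirichlet(43/5, 21/5, 7)
obs 13: x=2 → posterior Dirichlet(43/5, 21/5, 8)

16/89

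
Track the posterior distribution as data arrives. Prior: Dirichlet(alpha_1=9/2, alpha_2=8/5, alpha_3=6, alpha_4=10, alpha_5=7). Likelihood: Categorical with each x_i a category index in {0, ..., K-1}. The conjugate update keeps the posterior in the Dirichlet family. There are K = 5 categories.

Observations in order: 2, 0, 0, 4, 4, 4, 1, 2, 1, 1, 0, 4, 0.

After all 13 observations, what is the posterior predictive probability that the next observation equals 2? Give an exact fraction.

80/421

obs 1: x=2 → posterior Dirichlet(9/2, 8/5, 7, 10, 7)
obs 2: x=0 → posterior Dirichlet(11/2, 8/5, 7, 10, 7)
obs 3: x=0 → posterior Dirichlet(13/2, 8/5, 7, 10, 7)
obs 4: x=4 → posterior Dirichlet(13/2, 8/5, 7, 10, 8)
obs 5: x=4 → posterior Dirichlet(13/2, 8/5, 7, 10, 9)
obs 6: x=4 → posterior Dirichlet(13/2, 8/5, 7, 10, 10)
obs 7: x=1 → posterior Dirichlet(13/2, 13/5, 7, 10, 10)
obs 8: x=2 → posterior Dirichlet(13/2, 13/5, 8, 10, 10)
obs 9: x=1 → posterior Dirichlet(13/2, 18/5, 8, 10, 10)
obs 10: x=1 → posterior Dirichlet(13/2, 23/5, 8, 10, 10)
obs 11: x=0 → posterior Dirichlet(15/2, 23/5, 8, 10, 10)
obs 12: x=4 → posterior Dirichlet(15/2, 23/5, 8, 10, 11)
obs 13: x=0 → posterior Dirichlet(17/2, 23/5, 8, 10, 11)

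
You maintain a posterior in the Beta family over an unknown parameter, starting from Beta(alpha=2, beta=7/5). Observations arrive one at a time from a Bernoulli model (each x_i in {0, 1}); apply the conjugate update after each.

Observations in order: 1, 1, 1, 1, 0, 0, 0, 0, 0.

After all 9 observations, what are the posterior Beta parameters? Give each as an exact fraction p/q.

obs 1: x=1 → posterior Beta(3, 7/5)
obs 2: x=1 → posterior Beta(4, 7/5)
obs 3: x=1 → posterior Beta(5, 7/5)
obs 4: x=1 → posterior Beta(6, 7/5)
obs 5: x=0 → posterior Beta(6, 12/5)
obs 6: x=0 → posterior Beta(6, 17/5)
obs 7: x=0 → posterior Beta(6, 22/5)
obs 8: x=0 → posterior Beta(6, 27/5)
obs 9: x=0 → posterior Beta(6, 32/5)

alpha=6, beta=32/5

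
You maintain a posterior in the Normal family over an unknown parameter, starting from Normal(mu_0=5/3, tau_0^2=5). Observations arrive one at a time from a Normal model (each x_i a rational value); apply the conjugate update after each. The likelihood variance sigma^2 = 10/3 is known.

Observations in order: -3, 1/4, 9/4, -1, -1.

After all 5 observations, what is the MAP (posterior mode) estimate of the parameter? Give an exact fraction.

-25/102

obs 1: x=-3 → posterior Normal(-17/15, 2)
obs 2: x=1/4 → posterior Normal(-59/96, 5/4)
obs 3: x=9/4 → posterior Normal(1/6, 10/11)
obs 4: x=-1 → posterior Normal(-1/12, 5/7)
obs 5: x=-1 → posterior Normal(-25/102, 10/17)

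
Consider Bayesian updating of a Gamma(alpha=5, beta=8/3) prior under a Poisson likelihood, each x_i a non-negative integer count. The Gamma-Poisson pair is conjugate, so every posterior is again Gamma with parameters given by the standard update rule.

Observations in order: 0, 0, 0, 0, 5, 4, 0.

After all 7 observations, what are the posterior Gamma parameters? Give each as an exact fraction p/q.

alpha=14, beta=29/3

obs 1: x=0 → posterior Gamma(5, 11/3)
obs 2: x=0 → posterior Gamma(5, 14/3)
obs 3: x=0 → posterior Gamma(5, 17/3)
obs 4: x=0 → posterior Gamma(5, 20/3)
obs 5: x=5 → posterior Gamma(10, 23/3)
obs 6: x=4 → posterior Gamma(14, 26/3)
obs 7: x=0 → posterior Gamma(14, 29/3)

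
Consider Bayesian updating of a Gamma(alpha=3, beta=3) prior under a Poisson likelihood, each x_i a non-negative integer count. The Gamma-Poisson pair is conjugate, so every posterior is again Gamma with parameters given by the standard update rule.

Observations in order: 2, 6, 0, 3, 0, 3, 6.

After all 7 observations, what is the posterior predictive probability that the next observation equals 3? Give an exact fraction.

obs 1: x=2 → posterior Gamma(5, 4)
obs 2: x=6 → posterior Gamma(11, 5)
obs 3: x=0 → posterior Gamma(11, 6)
obs 4: x=3 → posterior Gamma(14, 7)
obs 5: x=0 → posterior Gamma(14, 8)
obs 6: x=3 → posterior Gamma(17, 9)
obs 7: x=6 → posterior Gamma(23, 10)

230000000000000000000000000/1191817653772720942460132761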